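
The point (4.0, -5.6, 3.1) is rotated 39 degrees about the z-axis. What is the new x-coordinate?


Rotation about z-axis: x' = x*cos(theta) - y*sin(theta)
= 4.0 * 0.7771 - -5.6 * 0.6293
= 6.6328


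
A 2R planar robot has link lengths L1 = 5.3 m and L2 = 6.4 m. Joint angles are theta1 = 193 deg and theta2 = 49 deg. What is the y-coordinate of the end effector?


Convert angles to radians: theta1 = 3.3685, theta2 = 0.8552
y = L1*sin(theta1) + L2*sin(theta1+theta2)
y = -1.1922 + -5.6509
y = -6.8431


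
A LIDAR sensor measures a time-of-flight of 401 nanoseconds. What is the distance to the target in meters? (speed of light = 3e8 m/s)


tof = 401 ns = 4.01e-07 s
dist = c * tof / 2
= 3e8 * 4.01e-07 / 2
= 60.15 m


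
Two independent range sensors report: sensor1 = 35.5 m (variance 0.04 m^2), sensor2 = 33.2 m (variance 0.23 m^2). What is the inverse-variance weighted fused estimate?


w1 = (1/var1) / (1/var1 + 1/var2)
   = 25.0 / (25.0 + 4.3478) = 0.8519
w2 = 1 - w1 = 0.1481
fused = w1*s1 + w2*s2 = 30.2407 + 4.9185
= 35.1593 m


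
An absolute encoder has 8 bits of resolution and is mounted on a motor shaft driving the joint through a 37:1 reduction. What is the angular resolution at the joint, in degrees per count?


counts = 2^8 = 256
effective counts at joint = 256 * 37 = 9472
resolution = 360 / 9472
= 0.038 deg/count


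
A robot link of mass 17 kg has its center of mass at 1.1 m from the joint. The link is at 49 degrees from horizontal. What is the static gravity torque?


tau = m*g*L*cos(angle)
= 17 * 9.81 * 1.1 * cos(49 deg)
= 17 * 9.81 * 1.1 * 0.6561
= 120.3521 Nm


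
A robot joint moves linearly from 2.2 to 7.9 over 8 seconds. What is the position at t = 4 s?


s = t/T = 4/8 = 0.5
p(t) = p0 + (pf-p0)*s
= 2.2 + (7.9 - 2.2) * 0.5
= 5.05


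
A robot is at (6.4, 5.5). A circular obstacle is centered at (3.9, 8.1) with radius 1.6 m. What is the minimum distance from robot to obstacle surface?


center_dist = sqrt((6.4-3.9)^2 + (5.5-8.1)^2)
= sqrt(6.25 + 6.76)
= 3.6069
min_dist = center_dist - radius = 3.6069 - 1.6 = 2.0069 m


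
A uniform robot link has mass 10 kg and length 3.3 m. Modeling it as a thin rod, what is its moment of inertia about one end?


I = (1/3) * m * L^2
= (1/3) * 10 * 3.3^2
= 0.333333 * 10 * 10.89
= 36.3 kg*m^2


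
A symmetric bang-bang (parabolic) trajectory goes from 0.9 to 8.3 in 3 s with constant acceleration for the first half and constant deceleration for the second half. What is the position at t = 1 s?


Symmetric rest-to-rest: each phase covers (pf-p0)/2 in time T/2. 0.5*a*(T/2)^2 = (pf-p0)/2 => a = 4*(pf-p0)/T^2
a = 4*(8.3-0.9)/3^2 = 3.2889
t = 1 is in the acceleration phase (t <= T/2).
p = p0 + 0.5*a*t^2 = 0.9 + 0.5*3.2889*1^2
= 2.5444


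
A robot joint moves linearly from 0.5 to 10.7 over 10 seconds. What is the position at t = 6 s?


s = t/T = 6/10 = 0.6
p(t) = p0 + (pf-p0)*s
= 0.5 + (10.7 - 0.5) * 0.6
= 6.62


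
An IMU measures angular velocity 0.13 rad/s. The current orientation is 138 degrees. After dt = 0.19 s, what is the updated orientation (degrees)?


delta_theta = w * dt = 0.13 * 0.19 = 0.0247 rad
= 1.4152 deg
theta_new = 138 + 1.4152 = 139.4152 deg


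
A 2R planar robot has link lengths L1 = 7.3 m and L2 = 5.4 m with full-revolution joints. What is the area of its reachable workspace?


r_max = L1 + L2 = 12.7 m
r_min = |L1 - L2| = 1.9 m
Area = pi*(r_max^2 - r_min^2)
= pi*(161.29 - 3.61)
= pi * 157.68
= 495.3663 m^2


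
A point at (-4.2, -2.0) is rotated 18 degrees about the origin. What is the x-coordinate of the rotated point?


x' = x*cos(theta) - y*sin(theta)
cos(18 deg) = 0.9511, sin(18 deg) = 0.309
x' = -4.2 * 0.9511 - -2.0 * 0.309
= -3.9944 - -0.618
= -3.3764


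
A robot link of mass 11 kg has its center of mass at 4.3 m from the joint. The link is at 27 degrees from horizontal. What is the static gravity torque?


tau = m*g*L*cos(angle)
= 11 * 9.81 * 4.3 * cos(27 deg)
= 11 * 9.81 * 4.3 * 0.891
= 413.4386 Nm


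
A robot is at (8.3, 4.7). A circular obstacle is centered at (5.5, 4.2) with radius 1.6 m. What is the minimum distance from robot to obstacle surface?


center_dist = sqrt((8.3-5.5)^2 + (4.7-4.2)^2)
= sqrt(7.84 + 0.25)
= 2.8443
min_dist = center_dist - radius = 2.8443 - 1.6 = 1.2443 m


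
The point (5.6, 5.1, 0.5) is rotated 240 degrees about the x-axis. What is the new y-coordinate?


Rotation about x-axis: y' = y*cos(theta) - z*sin(theta)
= 5.1 * -0.5 - 0.5 * -0.866
= -2.117


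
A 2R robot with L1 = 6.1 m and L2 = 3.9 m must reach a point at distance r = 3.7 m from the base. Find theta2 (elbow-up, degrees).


cos(theta2) = (r^2 - L1^2 - L2^2) / (2*L1*L2)
cos(theta2) = (13.69 - 37.21 - 15.21) / 47.58
cos(theta2) = -0.813997
theta2 = 144.4884 degrees


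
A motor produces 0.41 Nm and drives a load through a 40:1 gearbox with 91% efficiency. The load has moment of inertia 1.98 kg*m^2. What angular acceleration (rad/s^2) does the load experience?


tau_out = tau_motor * N * eta
= 0.41 * 40 * 0.91 = 14.924 Nm
alpha = tau_out / I = 14.924 / 1.98
= 7.5374 rad/s^2


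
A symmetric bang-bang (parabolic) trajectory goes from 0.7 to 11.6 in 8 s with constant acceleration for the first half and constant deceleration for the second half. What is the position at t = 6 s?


Symmetric rest-to-rest: each phase covers (pf-p0)/2 in time T/2. 0.5*a*(T/2)^2 = (pf-p0)/2 => a = 4*(pf-p0)/T^2
a = 4*(11.6-0.7)/8^2 = 0.6813
t = 6 is in the deceleration phase (t > T/2).
p = pf - 0.5*a*(T-t)^2 = 11.6 - 0.5*0.6813*2^2
= 10.2375


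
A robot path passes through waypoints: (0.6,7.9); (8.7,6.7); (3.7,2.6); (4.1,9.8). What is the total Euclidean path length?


Segment lengths:
  seg1 = sqrt((8.1)^2 + (-1.2)^2) = 8.1884
  seg2 = sqrt((-5.0)^2 + (-4.1)^2) = 6.4661
  seg3 = sqrt((0.4)^2 + (7.2)^2) = 7.2111
Total = 21.8656


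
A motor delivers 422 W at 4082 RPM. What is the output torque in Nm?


omega = 4082 * 2*pi/60 = 427.466 rad/s
tau = P / omega = 422 / 427.466
= 0.9872 Nm


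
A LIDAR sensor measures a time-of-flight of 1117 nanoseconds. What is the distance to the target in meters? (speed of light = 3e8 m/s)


tof = 1117 ns = 1.117e-06 s
dist = c * tof / 2
= 3e8 * 1.117e-06 / 2
= 167.55 m


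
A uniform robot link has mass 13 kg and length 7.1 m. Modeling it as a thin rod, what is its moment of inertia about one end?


I = (1/3) * m * L^2
= (1/3) * 13 * 7.1^2
= 0.333333 * 13 * 50.41
= 218.4433 kg*m^2


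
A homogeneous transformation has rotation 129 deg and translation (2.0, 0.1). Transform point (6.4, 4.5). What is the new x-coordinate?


x' = cos(theta)*px - sin(theta)*py + tx
= -0.6293*6.4 - 0.7771*4.5 + 2.0
= -5.5248


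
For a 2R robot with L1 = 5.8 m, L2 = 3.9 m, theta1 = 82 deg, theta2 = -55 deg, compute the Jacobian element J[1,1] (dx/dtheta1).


J[1,1] = -L1*sin(t1) - L2*sin(t1+t2)
= -5.8*sin(82) - 3.9*sin(27)
= -7.5141


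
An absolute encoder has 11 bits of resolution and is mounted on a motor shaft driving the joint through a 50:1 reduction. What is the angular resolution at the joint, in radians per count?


counts = 2^11 = 2048
effective counts at joint = 2048 * 50 = 102400
resolution = 2*pi / 102400
= 6.1359e-05 rad/count


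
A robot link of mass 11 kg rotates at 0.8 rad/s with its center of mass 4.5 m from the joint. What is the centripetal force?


F = m * omega^2 * r
= 11 * 0.8^2 * 4.5
= 11 * 0.64 * 4.5
= 31.68 N


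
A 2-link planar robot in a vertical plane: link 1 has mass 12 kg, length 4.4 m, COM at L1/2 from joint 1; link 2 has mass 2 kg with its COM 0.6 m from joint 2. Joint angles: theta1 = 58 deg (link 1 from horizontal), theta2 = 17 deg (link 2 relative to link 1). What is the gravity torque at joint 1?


Horizontal distance from joint 1 to link-1 COM:
  x_c1 = (L1/2)*cos(t1) = 2.2 * 0.5299 = 1.1658 m
Horizontal distance from joint 1 to link-2 COM:
  x_c2 = L1*cos(t1) + Lc2*cos(t1+t2)
       = 4.4*0.5299 + 0.6*0.2588 = 2.4869 m
tau1 = m1*g*x_c1 + m2*g*x_c2
     = 12*9.81*1.1658 + 2*9.81*2.4869
     = 137.2406 + 48.7937
     = 186.0343 Nm


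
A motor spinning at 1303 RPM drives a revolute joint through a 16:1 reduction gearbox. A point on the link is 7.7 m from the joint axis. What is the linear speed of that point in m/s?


omega_motor = 1303 * 2*pi/60 = 136.4498 rad/s
omega_joint = omega_motor / 16 = 8.5281 rad/s
v = omega_joint * r = 8.5281 * 7.7
= 65.6665 m/s


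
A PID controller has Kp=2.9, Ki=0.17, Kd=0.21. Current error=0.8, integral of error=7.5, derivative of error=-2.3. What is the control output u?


u = Kp*e + Ki*int(e) + Kd*de/dt
= 2.9*0.8 + 0.17*7.5 + 0.21*(-2.3)
= 2.32 + 1.275 + -0.483
= 3.112


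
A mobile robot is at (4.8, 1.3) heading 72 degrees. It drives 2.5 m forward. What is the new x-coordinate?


x_new = x0 + d*cos(theta)
= 4.8 + 2.5*cos(72)
= 4.8 + 0.7725
= 5.5725


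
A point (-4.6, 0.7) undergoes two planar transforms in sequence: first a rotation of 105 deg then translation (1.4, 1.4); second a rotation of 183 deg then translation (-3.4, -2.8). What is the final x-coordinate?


After transform 1:
x1 = cos(105)*-4.6 - sin(105)*0.7 + 1.4 = 1.9144
y1 = sin(105)*-4.6 + cos(105)*0.7 + 1.4 = -3.2244
After transform 2:
x2 = cos(183)*1.9144 - sin(183)*-3.2244 + -3.4
= -5.4805


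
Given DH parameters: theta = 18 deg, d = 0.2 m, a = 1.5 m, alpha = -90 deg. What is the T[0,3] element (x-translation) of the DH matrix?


T[0,3] = a * cos(theta)
= 1.5 * cos(18 deg)
= 1.5 * 0.9511
= 1.4266


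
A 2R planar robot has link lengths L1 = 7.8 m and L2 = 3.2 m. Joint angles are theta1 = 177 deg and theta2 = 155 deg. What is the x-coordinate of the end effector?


Convert angles to radians: theta1 = 3.0892, theta2 = 2.7053
x = L1*cos(theta1) + L2*cos(theta1+theta2)
x = -7.7893 + 2.8254
x = -4.9639


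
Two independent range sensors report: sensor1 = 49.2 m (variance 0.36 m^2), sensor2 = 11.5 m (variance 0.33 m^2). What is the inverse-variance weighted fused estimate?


w1 = (1/var1) / (1/var1 + 1/var2)
   = 2.7778 / (2.7778 + 3.0303) = 0.4783
w2 = 1 - w1 = 0.5217
fused = w1*s1 + w2*s2 = 23.5304 + 6.0
= 29.5304 m


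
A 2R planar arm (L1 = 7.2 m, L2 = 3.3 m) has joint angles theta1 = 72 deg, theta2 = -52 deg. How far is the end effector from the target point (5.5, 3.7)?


End effector via forward kinematics:
x = L1*cos(t1) + L2*cos(t1+t2) = 5.3259
y = L1*sin(t1) + L2*sin(t1+t2) = 7.9763
Distance to target:
d = sqrt((5.5 - 5.3259)^2 + (3.7 - 7.9763)^2)
= sqrt(0.0303 + 18.2865)
= 4.2798 m


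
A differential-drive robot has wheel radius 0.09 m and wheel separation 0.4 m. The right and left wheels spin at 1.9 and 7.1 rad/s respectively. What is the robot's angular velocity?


vR = r*wR = 0.09*1.9 = 0.171 m/s
vL = r*wL = 0.09*7.1 = 0.639 m/s
v = (vR+vL)/2 = 0.405 m/s
omega = (vR-vL)/L = -1.17 rad/s
angular velocity = -1.17 rad/s


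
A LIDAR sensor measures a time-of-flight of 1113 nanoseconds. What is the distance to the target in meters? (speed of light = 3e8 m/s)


tof = 1113 ns = 1.113e-06 s
dist = c * tof / 2
= 3e8 * 1.113e-06 / 2
= 166.95 m


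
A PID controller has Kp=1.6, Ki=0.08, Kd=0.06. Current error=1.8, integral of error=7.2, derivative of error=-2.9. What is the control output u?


u = Kp*e + Ki*int(e) + Kd*de/dt
= 1.6*1.8 + 0.08*7.2 + 0.06*(-2.9)
= 2.88 + 0.576 + -0.174
= 3.282


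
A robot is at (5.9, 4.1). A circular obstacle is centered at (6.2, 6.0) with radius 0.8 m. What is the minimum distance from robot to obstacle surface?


center_dist = sqrt((5.9-6.2)^2 + (4.1-6.0)^2)
= sqrt(0.09 + 3.61)
= 1.9235
min_dist = center_dist - radius = 1.9235 - 0.8 = 1.1235 m


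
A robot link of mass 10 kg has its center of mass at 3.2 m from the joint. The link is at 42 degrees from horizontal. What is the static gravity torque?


tau = m*g*L*cos(angle)
= 10 * 9.81 * 3.2 * cos(42 deg)
= 10 * 9.81 * 3.2 * 0.7431
= 233.288 Nm


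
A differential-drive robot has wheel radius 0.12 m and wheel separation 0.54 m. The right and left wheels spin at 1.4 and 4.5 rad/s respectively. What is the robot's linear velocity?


vR = r*wR = 0.12*1.4 = 0.168 m/s
vL = r*wL = 0.12*4.5 = 0.54 m/s
v = (vR+vL)/2 = 0.354 m/s
omega = (vR-vL)/L = -0.6889 rad/s
linear velocity = 0.354 m/s


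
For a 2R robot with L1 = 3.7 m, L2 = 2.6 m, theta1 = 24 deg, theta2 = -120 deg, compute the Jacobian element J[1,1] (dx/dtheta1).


J[1,1] = -L1*sin(t1) - L2*sin(t1+t2)
= -3.7*sin(24) - 2.6*sin(-96)
= 1.0808


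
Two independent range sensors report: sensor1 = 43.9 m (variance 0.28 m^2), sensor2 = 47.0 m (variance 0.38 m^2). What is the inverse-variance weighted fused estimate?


w1 = (1/var1) / (1/var1 + 1/var2)
   = 3.5714 / (3.5714 + 2.6316) = 0.5758
w2 = 1 - w1 = 0.4242
fused = w1*s1 + w2*s2 = 25.2758 + 19.9394
= 45.2152 m


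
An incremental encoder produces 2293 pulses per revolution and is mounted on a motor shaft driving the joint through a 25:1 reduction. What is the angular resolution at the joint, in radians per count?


counts per rev = 2293
effective counts at joint = 2293 * 25 = 57325
resolution = 2*pi / 57325
= 1.0961e-04 rad/count


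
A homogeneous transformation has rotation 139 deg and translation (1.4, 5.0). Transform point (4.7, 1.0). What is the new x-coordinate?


x' = cos(theta)*px - sin(theta)*py + tx
= -0.7547*4.7 - 0.6561*1.0 + 1.4
= -2.8032


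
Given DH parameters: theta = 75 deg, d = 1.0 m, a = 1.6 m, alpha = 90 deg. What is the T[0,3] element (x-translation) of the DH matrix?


T[0,3] = a * cos(theta)
= 1.6 * cos(75 deg)
= 1.6 * 0.2588
= 0.4141


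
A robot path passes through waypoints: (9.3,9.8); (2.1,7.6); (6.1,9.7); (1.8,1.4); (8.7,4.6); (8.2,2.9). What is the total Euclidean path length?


Segment lengths:
  seg1 = sqrt((-7.2)^2 + (-2.2)^2) = 7.5286
  seg2 = sqrt((4.0)^2 + (2.1)^2) = 4.5177
  seg3 = sqrt((-4.3)^2 + (-8.3)^2) = 9.3477
  seg4 = sqrt((6.9)^2 + (3.2)^2) = 7.6059
  seg5 = sqrt((-0.5)^2 + (-1.7)^2) = 1.772
Total = 30.772


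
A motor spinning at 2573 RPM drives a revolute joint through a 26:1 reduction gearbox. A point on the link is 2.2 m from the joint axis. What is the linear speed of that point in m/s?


omega_motor = 2573 * 2*pi/60 = 269.4439 rad/s
omega_joint = omega_motor / 26 = 10.3632 rad/s
v = omega_joint * r = 10.3632 * 2.2
= 22.7991 m/s


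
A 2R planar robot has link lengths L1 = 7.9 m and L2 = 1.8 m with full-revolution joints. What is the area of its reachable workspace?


r_max = L1 + L2 = 9.7 m
r_min = |L1 - L2| = 6.1 m
Area = pi*(r_max^2 - r_min^2)
= pi*(94.09 - 37.21)
= pi * 56.88
= 178.6938 m^2


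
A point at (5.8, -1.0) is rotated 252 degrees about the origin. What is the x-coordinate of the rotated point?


x' = x*cos(theta) - y*sin(theta)
cos(252 deg) = -0.309, sin(252 deg) = -0.9511
x' = 5.8 * -0.309 - -1.0 * -0.9511
= -1.7923 - 0.9511
= -2.7434


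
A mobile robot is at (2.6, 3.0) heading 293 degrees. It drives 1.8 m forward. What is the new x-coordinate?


x_new = x0 + d*cos(theta)
= 2.6 + 1.8*cos(293)
= 2.6 + 0.7033
= 3.3033


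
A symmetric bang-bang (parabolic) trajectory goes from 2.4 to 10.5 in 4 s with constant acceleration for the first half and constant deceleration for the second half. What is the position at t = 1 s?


Symmetric rest-to-rest: each phase covers (pf-p0)/2 in time T/2. 0.5*a*(T/2)^2 = (pf-p0)/2 => a = 4*(pf-p0)/T^2
a = 4*(10.5-2.4)/4^2 = 2.025
t = 1 is in the acceleration phase (t <= T/2).
p = p0 + 0.5*a*t^2 = 2.4 + 0.5*2.025*1^2
= 3.4125


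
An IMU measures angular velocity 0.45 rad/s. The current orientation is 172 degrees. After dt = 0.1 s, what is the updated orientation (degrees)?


delta_theta = w * dt = 0.45 * 0.1 = 0.045 rad
= 2.5783 deg
theta_new = 172 + 2.5783 = 174.5783 deg


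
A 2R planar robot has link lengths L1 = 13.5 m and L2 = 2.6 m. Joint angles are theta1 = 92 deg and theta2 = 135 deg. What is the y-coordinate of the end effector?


Convert angles to radians: theta1 = 1.6057, theta2 = 2.3562
y = L1*sin(theta1) + L2*sin(theta1+theta2)
y = 13.4918 + -1.9015
y = 11.5903


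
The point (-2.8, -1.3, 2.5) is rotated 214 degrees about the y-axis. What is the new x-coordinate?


Rotation about y-axis: x' = x*cos(theta) + z*sin(theta)
= -2.8 * -0.829 + 2.5 * -0.5592
= 0.9233


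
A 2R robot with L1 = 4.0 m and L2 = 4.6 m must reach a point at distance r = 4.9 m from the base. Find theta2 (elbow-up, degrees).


cos(theta2) = (r^2 - L1^2 - L2^2) / (2*L1*L2)
cos(theta2) = (24.01 - 16.0 - 21.16) / 36.8
cos(theta2) = -0.357337
theta2 = 110.9367 degrees


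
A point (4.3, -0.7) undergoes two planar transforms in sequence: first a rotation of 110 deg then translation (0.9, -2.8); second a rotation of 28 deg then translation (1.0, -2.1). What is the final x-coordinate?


After transform 1:
x1 = cos(110)*4.3 - sin(110)*-0.7 + 0.9 = 0.0871
y1 = sin(110)*4.3 + cos(110)*-0.7 + -2.8 = 1.4801
After transform 2:
x2 = cos(28)*0.0871 - sin(28)*1.4801 + 1.0
= 0.382


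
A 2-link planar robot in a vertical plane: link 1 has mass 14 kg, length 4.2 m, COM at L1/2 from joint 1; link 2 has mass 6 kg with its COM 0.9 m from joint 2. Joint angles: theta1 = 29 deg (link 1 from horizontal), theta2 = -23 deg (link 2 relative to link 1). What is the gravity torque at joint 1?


Horizontal distance from joint 1 to link-1 COM:
  x_c1 = (L1/2)*cos(t1) = 2.1 * 0.8746 = 1.8367 m
Horizontal distance from joint 1 to link-2 COM:
  x_c2 = L1*cos(t1) + Lc2*cos(t1+t2)
       = 4.2*0.8746 + 0.9*0.9945 = 4.5685 m
tau1 = m1*g*x_c1 + m2*g*x_c2
     = 14*9.81*1.8367 + 6*9.81*4.5685
     = 252.2526 + 268.9003
     = 521.1529 Nm


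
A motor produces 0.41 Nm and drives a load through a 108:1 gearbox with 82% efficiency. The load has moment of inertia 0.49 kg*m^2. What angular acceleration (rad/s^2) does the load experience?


tau_out = tau_motor * N * eta
= 0.41 * 108 * 0.82 = 36.3096 Nm
alpha = tau_out / I = 36.3096 / 0.49
= 74.1012 rad/s^2


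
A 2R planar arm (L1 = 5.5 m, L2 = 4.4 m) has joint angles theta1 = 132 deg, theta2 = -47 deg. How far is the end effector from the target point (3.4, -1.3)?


End effector via forward kinematics:
x = L1*cos(t1) + L2*cos(t1+t2) = -3.2967
y = L1*sin(t1) + L2*sin(t1+t2) = 8.4706
Distance to target:
d = sqrt((3.4 - -3.2967)^2 + (-1.3 - 8.4706)^2)
= sqrt(44.8462 + 95.4637)
= 11.8452 m


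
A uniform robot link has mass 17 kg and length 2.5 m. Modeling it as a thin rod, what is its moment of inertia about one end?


I = (1/3) * m * L^2
= (1/3) * 17 * 2.5^2
= 0.333333 * 17 * 6.25
= 35.4167 kg*m^2


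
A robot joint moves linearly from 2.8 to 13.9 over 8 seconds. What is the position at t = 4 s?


s = t/T = 4/8 = 0.5
p(t) = p0 + (pf-p0)*s
= 2.8 + (13.9 - 2.8) * 0.5
= 8.35


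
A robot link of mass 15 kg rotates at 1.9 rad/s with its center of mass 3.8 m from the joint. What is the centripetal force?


F = m * omega^2 * r
= 15 * 1.9^2 * 3.8
= 15 * 3.61 * 3.8
= 205.77 N


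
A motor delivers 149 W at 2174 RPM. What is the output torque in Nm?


omega = 2174 * 2*pi/60 = 227.6607 rad/s
tau = P / omega = 149 / 227.6607
= 0.6545 Nm


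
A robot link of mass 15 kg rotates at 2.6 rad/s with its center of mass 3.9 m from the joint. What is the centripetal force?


F = m * omega^2 * r
= 15 * 2.6^2 * 3.9
= 15 * 6.76 * 3.9
= 395.46 N


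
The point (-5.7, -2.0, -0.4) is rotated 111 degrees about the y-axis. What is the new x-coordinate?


Rotation about y-axis: x' = x*cos(theta) + z*sin(theta)
= -5.7 * -0.3584 + -0.4 * 0.9336
= 1.6693


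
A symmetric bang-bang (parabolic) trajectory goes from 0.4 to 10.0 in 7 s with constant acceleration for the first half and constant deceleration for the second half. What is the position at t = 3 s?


Symmetric rest-to-rest: each phase covers (pf-p0)/2 in time T/2. 0.5*a*(T/2)^2 = (pf-p0)/2 => a = 4*(pf-p0)/T^2
a = 4*(10.0-0.4)/7^2 = 0.7837
t = 3 is in the acceleration phase (t <= T/2).
p = p0 + 0.5*a*t^2 = 0.4 + 0.5*0.7837*3^2
= 3.9265


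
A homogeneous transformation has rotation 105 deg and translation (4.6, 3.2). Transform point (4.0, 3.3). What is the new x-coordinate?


x' = cos(theta)*px - sin(theta)*py + tx
= -0.2588*4.0 - 0.9659*3.3 + 4.6
= 0.3772


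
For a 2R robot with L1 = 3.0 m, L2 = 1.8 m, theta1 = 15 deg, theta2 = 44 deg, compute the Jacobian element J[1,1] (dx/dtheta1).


J[1,1] = -L1*sin(t1) - L2*sin(t1+t2)
= -3.0*sin(15) - 1.8*sin(59)
= -2.3194


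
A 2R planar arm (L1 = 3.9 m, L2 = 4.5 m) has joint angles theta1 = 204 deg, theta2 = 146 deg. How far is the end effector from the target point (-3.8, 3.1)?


End effector via forward kinematics:
x = L1*cos(t1) + L2*cos(t1+t2) = 0.8688
y = L1*sin(t1) + L2*sin(t1+t2) = -2.3677
Distance to target:
d = sqrt((-3.8 - 0.8688)^2 + (3.1 - -2.3677)^2)
= sqrt(21.7978 + 29.8956)
= 7.1898 m


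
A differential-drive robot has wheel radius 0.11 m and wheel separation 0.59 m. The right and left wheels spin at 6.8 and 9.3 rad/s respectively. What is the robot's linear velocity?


vR = r*wR = 0.11*6.8 = 0.748 m/s
vL = r*wL = 0.11*9.3 = 1.023 m/s
v = (vR+vL)/2 = 0.8855 m/s
omega = (vR-vL)/L = -0.4661 rad/s
linear velocity = 0.8855 m/s


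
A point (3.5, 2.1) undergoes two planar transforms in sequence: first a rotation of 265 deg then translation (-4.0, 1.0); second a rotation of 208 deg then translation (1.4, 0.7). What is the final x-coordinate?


After transform 1:
x1 = cos(265)*3.5 - sin(265)*2.1 + -4.0 = -2.213
y1 = sin(265)*3.5 + cos(265)*2.1 + 1.0 = -2.6697
After transform 2:
x2 = cos(208)*-2.213 - sin(208)*-2.6697 + 1.4
= 2.1006


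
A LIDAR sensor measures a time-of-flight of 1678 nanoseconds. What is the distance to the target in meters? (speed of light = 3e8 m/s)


tof = 1678 ns = 1.678e-06 s
dist = c * tof / 2
= 3e8 * 1.678e-06 / 2
= 251.7 m


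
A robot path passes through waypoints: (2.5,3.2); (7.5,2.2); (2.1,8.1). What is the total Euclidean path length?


Segment lengths:
  seg1 = sqrt((5.0)^2 + (-1.0)^2) = 5.099
  seg2 = sqrt((-5.4)^2 + (5.9)^2) = 7.9981
Total = 13.0971


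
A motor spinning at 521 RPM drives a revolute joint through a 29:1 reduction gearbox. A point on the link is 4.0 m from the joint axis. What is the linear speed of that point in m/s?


omega_motor = 521 * 2*pi/60 = 54.559 rad/s
omega_joint = omega_motor / 29 = 1.8813 rad/s
v = omega_joint * r = 1.8813 * 4.0
= 7.5254 m/s


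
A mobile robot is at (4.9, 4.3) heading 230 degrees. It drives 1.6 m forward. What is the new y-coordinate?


y_new = y0 + d*sin(theta)
= 4.3 + 1.6*sin(230)
= 4.3 + -1.2257
= 3.0743


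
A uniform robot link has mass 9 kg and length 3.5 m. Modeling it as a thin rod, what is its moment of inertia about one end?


I = (1/3) * m * L^2
= (1/3) * 9 * 3.5^2
= 0.333333 * 9 * 12.25
= 36.75 kg*m^2


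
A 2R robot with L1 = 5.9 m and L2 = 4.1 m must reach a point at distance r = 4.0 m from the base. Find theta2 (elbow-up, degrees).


cos(theta2) = (r^2 - L1^2 - L2^2) / (2*L1*L2)
cos(theta2) = (16.0 - 34.81 - 16.81) / 48.38
cos(theta2) = -0.736255
theta2 = 137.4133 degrees


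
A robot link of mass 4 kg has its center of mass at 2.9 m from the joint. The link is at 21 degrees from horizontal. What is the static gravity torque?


tau = m*g*L*cos(angle)
= 4 * 9.81 * 2.9 * cos(21 deg)
= 4 * 9.81 * 2.9 * 0.9336
= 106.2377 Nm


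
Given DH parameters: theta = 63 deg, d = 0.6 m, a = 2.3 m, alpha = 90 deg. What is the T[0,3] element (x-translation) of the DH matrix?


T[0,3] = a * cos(theta)
= 2.3 * cos(63 deg)
= 2.3 * 0.454
= 1.0442


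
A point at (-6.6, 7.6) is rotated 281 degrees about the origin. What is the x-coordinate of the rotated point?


x' = x*cos(theta) - y*sin(theta)
cos(281 deg) = 0.1908, sin(281 deg) = -0.9816
x' = -6.6 * 0.1908 - 7.6 * -0.9816
= -1.2593 - -7.4604
= 6.201


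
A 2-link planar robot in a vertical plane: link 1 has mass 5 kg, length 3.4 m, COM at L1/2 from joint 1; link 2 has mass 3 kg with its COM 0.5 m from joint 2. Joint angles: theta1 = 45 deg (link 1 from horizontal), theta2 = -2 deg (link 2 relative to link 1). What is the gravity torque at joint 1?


Horizontal distance from joint 1 to link-1 COM:
  x_c1 = (L1/2)*cos(t1) = 1.7 * 0.7071 = 1.2021 m
Horizontal distance from joint 1 to link-2 COM:
  x_c2 = L1*cos(t1) + Lc2*cos(t1+t2)
       = 3.4*0.7071 + 0.5*0.7314 = 2.7698 m
tau1 = m1*g*x_c1 + m2*g*x_c2
     = 5*9.81*1.2021 + 3*9.81*2.7698
     = 58.9621 + 81.5164
     = 140.4785 Nm


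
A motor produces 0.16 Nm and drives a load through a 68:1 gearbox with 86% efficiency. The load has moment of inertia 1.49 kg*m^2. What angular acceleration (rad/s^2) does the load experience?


tau_out = tau_motor * N * eta
= 0.16 * 68 * 0.86 = 9.3568 Nm
alpha = tau_out / I = 9.3568 / 1.49
= 6.2797 rad/s^2


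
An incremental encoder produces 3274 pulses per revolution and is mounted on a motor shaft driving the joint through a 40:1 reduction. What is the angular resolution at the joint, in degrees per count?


counts per rev = 3274
effective counts at joint = 3274 * 40 = 130960
resolution = 360 / 130960
= 0.0027 deg/count


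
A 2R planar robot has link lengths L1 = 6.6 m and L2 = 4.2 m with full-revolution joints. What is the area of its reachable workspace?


r_max = L1 + L2 = 10.8 m
r_min = |L1 - L2| = 2.4 m
Area = pi*(r_max^2 - r_min^2)
= pi*(116.64 - 5.76)
= pi * 110.88
= 348.3398 m^2


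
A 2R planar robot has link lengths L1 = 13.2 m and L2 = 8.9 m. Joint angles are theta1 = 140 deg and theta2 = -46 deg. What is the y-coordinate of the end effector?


Convert angles to radians: theta1 = 2.4435, theta2 = -0.8029
y = L1*sin(theta1) + L2*sin(theta1+theta2)
y = 8.4848 + 8.8783
y = 17.3631


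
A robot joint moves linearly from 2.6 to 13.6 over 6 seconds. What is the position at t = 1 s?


s = t/T = 1/6 = 0.1667
p(t) = p0 + (pf-p0)*s
= 2.6 + (13.6 - 2.6) * 0.1667
= 4.4333


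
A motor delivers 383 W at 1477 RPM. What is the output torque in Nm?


omega = 1477 * 2*pi/60 = 154.6711 rad/s
tau = P / omega = 383 / 154.6711
= 2.4762 Nm


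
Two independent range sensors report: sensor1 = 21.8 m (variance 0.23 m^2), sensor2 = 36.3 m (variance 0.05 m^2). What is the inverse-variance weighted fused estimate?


w1 = (1/var1) / (1/var1 + 1/var2)
   = 4.3478 / (4.3478 + 20.0) = 0.1786
w2 = 1 - w1 = 0.8214
fused = w1*s1 + w2*s2 = 3.8929 + 29.8179
= 33.7107 m


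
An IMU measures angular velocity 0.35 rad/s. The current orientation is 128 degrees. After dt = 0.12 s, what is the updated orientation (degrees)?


delta_theta = w * dt = 0.35 * 0.12 = 0.042 rad
= 2.4064 deg
theta_new = 128 + 2.4064 = 130.4064 deg


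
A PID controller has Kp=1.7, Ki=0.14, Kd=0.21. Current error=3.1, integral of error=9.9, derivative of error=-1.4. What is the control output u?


u = Kp*e + Ki*int(e) + Kd*de/dt
= 1.7*3.1 + 0.14*9.9 + 0.21*(-1.4)
= 5.27 + 1.386 + -0.294
= 6.362


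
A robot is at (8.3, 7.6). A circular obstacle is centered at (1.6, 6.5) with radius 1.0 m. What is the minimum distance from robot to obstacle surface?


center_dist = sqrt((8.3-1.6)^2 + (7.6-6.5)^2)
= sqrt(44.89 + 1.21)
= 6.7897
min_dist = center_dist - radius = 6.7897 - 1.0 = 5.7897 m


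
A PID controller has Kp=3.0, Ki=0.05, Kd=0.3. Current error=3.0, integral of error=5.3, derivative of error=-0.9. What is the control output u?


u = Kp*e + Ki*int(e) + Kd*de/dt
= 3.0*3.0 + 0.05*5.3 + 0.3*(-0.9)
= 9.0 + 0.265 + -0.27
= 8.995


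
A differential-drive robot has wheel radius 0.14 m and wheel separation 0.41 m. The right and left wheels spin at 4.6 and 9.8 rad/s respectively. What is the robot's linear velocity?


vR = r*wR = 0.14*4.6 = 0.644 m/s
vL = r*wL = 0.14*9.8 = 1.372 m/s
v = (vR+vL)/2 = 1.008 m/s
omega = (vR-vL)/L = -1.7756 rad/s
linear velocity = 1.008 m/s


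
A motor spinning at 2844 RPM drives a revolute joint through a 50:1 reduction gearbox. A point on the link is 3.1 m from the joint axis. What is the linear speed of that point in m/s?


omega_motor = 2844 * 2*pi/60 = 297.823 rad/s
omega_joint = omega_motor / 50 = 5.9565 rad/s
v = omega_joint * r = 5.9565 * 3.1
= 18.465 m/s


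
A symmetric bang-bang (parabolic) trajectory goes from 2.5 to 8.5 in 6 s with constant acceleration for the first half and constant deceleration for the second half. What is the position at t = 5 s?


Symmetric rest-to-rest: each phase covers (pf-p0)/2 in time T/2. 0.5*a*(T/2)^2 = (pf-p0)/2 => a = 4*(pf-p0)/T^2
a = 4*(8.5-2.5)/6^2 = 0.6667
t = 5 is in the deceleration phase (t > T/2).
p = pf - 0.5*a*(T-t)^2 = 8.5 - 0.5*0.6667*1^2
= 8.1667


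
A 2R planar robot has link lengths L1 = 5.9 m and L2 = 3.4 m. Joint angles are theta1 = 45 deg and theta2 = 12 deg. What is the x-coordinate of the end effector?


Convert angles to radians: theta1 = 0.7854, theta2 = 0.2094
x = L1*cos(theta1) + L2*cos(theta1+theta2)
x = 4.1719 + 1.8518
x = 6.0237


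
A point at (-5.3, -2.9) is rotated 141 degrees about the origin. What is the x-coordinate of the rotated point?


x' = x*cos(theta) - y*sin(theta)
cos(141 deg) = -0.7771, sin(141 deg) = 0.6293
x' = -5.3 * -0.7771 - -2.9 * 0.6293
= 4.1189 - -1.825
= 5.9439


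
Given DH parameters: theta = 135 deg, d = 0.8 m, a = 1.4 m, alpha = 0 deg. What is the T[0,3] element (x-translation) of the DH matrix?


T[0,3] = a * cos(theta)
= 1.4 * cos(135 deg)
= 1.4 * -0.7071
= -0.9899


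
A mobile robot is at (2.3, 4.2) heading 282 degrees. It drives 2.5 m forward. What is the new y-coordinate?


y_new = y0 + d*sin(theta)
= 4.2 + 2.5*sin(282)
= 4.2 + -2.4454
= 1.7546


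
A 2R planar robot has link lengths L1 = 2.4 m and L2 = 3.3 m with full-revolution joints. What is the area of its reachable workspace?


r_max = L1 + L2 = 5.7 m
r_min = |L1 - L2| = 0.9 m
Area = pi*(r_max^2 - r_min^2)
= pi*(32.49 - 0.81)
= pi * 31.68
= 99.5257 m^2


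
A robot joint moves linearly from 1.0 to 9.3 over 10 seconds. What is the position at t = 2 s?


s = t/T = 2/10 = 0.2
p(t) = p0 + (pf-p0)*s
= 1.0 + (9.3 - 1.0) * 0.2
= 2.66


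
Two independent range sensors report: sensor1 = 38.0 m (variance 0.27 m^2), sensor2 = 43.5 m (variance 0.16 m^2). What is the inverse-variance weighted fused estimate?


w1 = (1/var1) / (1/var1 + 1/var2)
   = 3.7037 / (3.7037 + 6.25) = 0.3721
w2 = 1 - w1 = 0.6279
fused = w1*s1 + w2*s2 = 14.1395 + 27.314
= 41.4535 m


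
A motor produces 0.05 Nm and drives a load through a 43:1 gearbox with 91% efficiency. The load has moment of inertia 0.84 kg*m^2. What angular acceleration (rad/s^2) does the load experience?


tau_out = tau_motor * N * eta
= 0.05 * 43 * 0.91 = 1.9565 Nm
alpha = tau_out / I = 1.9565 / 0.84
= 2.3292 rad/s^2


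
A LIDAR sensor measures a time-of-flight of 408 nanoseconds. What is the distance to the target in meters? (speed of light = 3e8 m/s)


tof = 408 ns = 4.08e-07 s
dist = c * tof / 2
= 3e8 * 4.08e-07 / 2
= 61.2 m


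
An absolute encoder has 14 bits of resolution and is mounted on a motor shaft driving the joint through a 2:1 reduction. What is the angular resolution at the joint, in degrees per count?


counts = 2^14 = 16384
effective counts at joint = 16384 * 2 = 32768
resolution = 360 / 32768
= 0.011 deg/count


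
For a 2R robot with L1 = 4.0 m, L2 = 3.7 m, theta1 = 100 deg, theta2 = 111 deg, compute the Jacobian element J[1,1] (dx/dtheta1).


J[1,1] = -L1*sin(t1) - L2*sin(t1+t2)
= -4.0*sin(100) - 3.7*sin(211)
= -2.0336


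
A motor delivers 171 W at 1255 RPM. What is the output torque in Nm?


omega = 1255 * 2*pi/60 = 131.4233 rad/s
tau = P / omega = 171 / 131.4233
= 1.3011 Nm


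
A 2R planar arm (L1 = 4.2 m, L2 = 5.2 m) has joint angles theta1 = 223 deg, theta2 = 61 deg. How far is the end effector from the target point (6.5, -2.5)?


End effector via forward kinematics:
x = L1*cos(t1) + L2*cos(t1+t2) = -1.8137
y = L1*sin(t1) + L2*sin(t1+t2) = -7.9099
Distance to target:
d = sqrt((6.5 - -1.8137)^2 + (-2.5 - -7.9099)^2)
= sqrt(69.1175 + 29.2674)
= 9.9189 m


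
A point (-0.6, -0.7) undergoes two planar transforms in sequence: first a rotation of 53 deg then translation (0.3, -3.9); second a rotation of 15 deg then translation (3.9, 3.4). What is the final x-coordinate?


After transform 1:
x1 = cos(53)*-0.6 - sin(53)*-0.7 + 0.3 = 0.498
y1 = sin(53)*-0.6 + cos(53)*-0.7 + -3.9 = -4.8005
After transform 2:
x2 = cos(15)*0.498 - sin(15)*-4.8005 + 3.9
= 5.6234


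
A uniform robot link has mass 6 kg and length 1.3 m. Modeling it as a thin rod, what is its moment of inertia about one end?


I = (1/3) * m * L^2
= (1/3) * 6 * 1.3^2
= 0.333333 * 6 * 1.69
= 3.38 kg*m^2


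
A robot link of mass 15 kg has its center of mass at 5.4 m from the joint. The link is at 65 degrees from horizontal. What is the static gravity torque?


tau = m*g*L*cos(angle)
= 15 * 9.81 * 5.4 * cos(65 deg)
= 15 * 9.81 * 5.4 * 0.4226
= 335.8167 Nm


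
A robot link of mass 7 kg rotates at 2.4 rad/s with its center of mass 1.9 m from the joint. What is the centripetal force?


F = m * omega^2 * r
= 7 * 2.4^2 * 1.9
= 7 * 5.76 * 1.9
= 76.608 N


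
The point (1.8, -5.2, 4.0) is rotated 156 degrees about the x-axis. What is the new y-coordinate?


Rotation about x-axis: y' = y*cos(theta) - z*sin(theta)
= -5.2 * -0.9135 - 4.0 * 0.4067
= 3.1235


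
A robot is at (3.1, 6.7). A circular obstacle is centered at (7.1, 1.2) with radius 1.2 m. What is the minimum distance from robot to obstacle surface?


center_dist = sqrt((3.1-7.1)^2 + (6.7-1.2)^2)
= sqrt(16.0 + 30.25)
= 6.8007
min_dist = center_dist - radius = 6.8007 - 1.2 = 5.6007 m


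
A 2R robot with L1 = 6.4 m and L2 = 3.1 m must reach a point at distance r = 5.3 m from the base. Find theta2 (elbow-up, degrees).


cos(theta2) = (r^2 - L1^2 - L2^2) / (2*L1*L2)
cos(theta2) = (28.09 - 40.96 - 9.61) / 39.68
cos(theta2) = -0.566532
theta2 = 124.5088 degrees


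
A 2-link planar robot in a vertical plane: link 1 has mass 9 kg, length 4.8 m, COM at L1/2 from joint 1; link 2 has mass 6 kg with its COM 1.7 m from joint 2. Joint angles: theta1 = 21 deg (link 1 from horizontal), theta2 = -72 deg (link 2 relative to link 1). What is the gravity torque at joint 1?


Horizontal distance from joint 1 to link-1 COM:
  x_c1 = (L1/2)*cos(t1) = 2.4 * 0.9336 = 2.2406 m
Horizontal distance from joint 1 to link-2 COM:
  x_c2 = L1*cos(t1) + Lc2*cos(t1+t2)
       = 4.8*0.9336 + 1.7*0.6293 = 5.551 m
tau1 = m1*g*x_c1 + m2*g*x_c2
     = 9*9.81*2.2406 + 6*9.81*5.551
     = 197.822 + 326.7337
     = 524.5556 Nm


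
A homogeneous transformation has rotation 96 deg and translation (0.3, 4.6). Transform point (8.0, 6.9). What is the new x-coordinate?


x' = cos(theta)*px - sin(theta)*py + tx
= -0.1045*8.0 - 0.9945*6.9 + 0.3
= -7.3984


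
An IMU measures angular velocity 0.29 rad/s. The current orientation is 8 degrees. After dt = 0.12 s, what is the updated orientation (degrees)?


delta_theta = w * dt = 0.29 * 0.12 = 0.0348 rad
= 1.9939 deg
theta_new = 8 + 1.9939 = 9.9939 deg


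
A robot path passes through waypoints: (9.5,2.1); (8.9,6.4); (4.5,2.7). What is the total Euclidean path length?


Segment lengths:
  seg1 = sqrt((-0.6)^2 + (4.3)^2) = 4.3417
  seg2 = sqrt((-4.4)^2 + (-3.7)^2) = 5.7489
Total = 10.0906


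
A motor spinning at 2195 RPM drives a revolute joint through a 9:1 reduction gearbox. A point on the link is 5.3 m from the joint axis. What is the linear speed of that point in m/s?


omega_motor = 2195 * 2*pi/60 = 229.8599 rad/s
omega_joint = omega_motor / 9 = 25.54 rad/s
v = omega_joint * r = 25.54 * 5.3
= 135.3619 m/s


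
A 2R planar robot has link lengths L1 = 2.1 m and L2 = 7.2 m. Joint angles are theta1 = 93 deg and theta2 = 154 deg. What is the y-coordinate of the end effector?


Convert angles to radians: theta1 = 1.6232, theta2 = 2.6878
y = L1*sin(theta1) + L2*sin(theta1+theta2)
y = 2.0971 + -6.6276
y = -4.5305


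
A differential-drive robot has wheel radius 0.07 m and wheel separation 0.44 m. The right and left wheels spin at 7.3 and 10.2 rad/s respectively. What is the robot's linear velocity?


vR = r*wR = 0.07*7.3 = 0.511 m/s
vL = r*wL = 0.07*10.2 = 0.714 m/s
v = (vR+vL)/2 = 0.6125 m/s
omega = (vR-vL)/L = -0.4614 rad/s
linear velocity = 0.6125 m/s


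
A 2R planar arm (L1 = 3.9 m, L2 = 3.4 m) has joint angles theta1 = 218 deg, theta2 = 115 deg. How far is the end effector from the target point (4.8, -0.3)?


End effector via forward kinematics:
x = L1*cos(t1) + L2*cos(t1+t2) = -0.0438
y = L1*sin(t1) + L2*sin(t1+t2) = -3.9446
Distance to target:
d = sqrt((4.8 - -0.0438)^2 + (-0.3 - -3.9446)^2)
= sqrt(23.4626 + 13.2835)
= 6.0619 m


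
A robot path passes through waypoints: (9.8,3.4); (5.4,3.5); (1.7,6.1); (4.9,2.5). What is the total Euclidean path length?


Segment lengths:
  seg1 = sqrt((-4.4)^2 + (0.1)^2) = 4.4011
  seg2 = sqrt((-3.7)^2 + (2.6)^2) = 4.5222
  seg3 = sqrt((3.2)^2 + (-3.6)^2) = 4.8166
Total = 13.7399


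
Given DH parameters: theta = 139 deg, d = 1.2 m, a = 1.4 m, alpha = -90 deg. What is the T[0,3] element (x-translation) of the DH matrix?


T[0,3] = a * cos(theta)
= 1.4 * cos(139 deg)
= 1.4 * -0.7547
= -1.0566


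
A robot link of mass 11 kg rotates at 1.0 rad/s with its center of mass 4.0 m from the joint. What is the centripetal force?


F = m * omega^2 * r
= 11 * 1.0^2 * 4.0
= 11 * 1.0 * 4.0
= 44.0 N


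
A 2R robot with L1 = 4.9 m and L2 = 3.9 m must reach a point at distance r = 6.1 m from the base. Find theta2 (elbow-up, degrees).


cos(theta2) = (r^2 - L1^2 - L2^2) / (2*L1*L2)
cos(theta2) = (37.21 - 24.01 - 15.21) / 38.22
cos(theta2) = -0.05259
theta2 = 93.0146 degrees


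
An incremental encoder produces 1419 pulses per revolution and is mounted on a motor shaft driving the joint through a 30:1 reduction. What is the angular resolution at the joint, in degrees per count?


counts per rev = 1419
effective counts at joint = 1419 * 30 = 42570
resolution = 360 / 42570
= 0.0085 deg/count


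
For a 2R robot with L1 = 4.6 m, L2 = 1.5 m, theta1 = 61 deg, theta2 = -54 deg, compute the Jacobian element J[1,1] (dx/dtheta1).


J[1,1] = -L1*sin(t1) - L2*sin(t1+t2)
= -4.6*sin(61) - 1.5*sin(7)
= -4.2061


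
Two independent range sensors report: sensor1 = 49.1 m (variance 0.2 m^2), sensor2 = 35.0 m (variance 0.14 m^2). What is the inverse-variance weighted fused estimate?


w1 = (1/var1) / (1/var1 + 1/var2)
   = 5.0 / (5.0 + 7.1429) = 0.4118
w2 = 1 - w1 = 0.5882
fused = w1*s1 + w2*s2 = 20.2176 + 20.5882
= 40.8059 m


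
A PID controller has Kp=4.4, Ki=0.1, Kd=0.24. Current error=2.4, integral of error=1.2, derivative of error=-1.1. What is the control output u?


u = Kp*e + Ki*int(e) + Kd*de/dt
= 4.4*2.4 + 0.1*1.2 + 0.24*(-1.1)
= 10.56 + 0.12 + -0.264
= 10.416


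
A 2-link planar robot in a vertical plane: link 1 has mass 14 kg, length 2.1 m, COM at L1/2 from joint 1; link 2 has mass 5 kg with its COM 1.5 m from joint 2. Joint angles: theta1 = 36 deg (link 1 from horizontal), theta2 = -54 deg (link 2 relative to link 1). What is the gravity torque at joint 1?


Horizontal distance from joint 1 to link-1 COM:
  x_c1 = (L1/2)*cos(t1) = 1.05 * 0.809 = 0.8495 m
Horizontal distance from joint 1 to link-2 COM:
  x_c2 = L1*cos(t1) + Lc2*cos(t1+t2)
       = 2.1*0.809 + 1.5*0.9511 = 3.1255 m
tau1 = m1*g*x_c1 + m2*g*x_c2
     = 14*9.81*0.8495 + 5*9.81*3.1255
     = 116.6659 + 153.3068
     = 269.9727 Nm


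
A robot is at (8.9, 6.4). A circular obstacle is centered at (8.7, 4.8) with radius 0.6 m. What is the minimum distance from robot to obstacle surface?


center_dist = sqrt((8.9-8.7)^2 + (6.4-4.8)^2)
= sqrt(0.04 + 2.56)
= 1.6125
min_dist = center_dist - radius = 1.6125 - 0.6 = 1.0125 m


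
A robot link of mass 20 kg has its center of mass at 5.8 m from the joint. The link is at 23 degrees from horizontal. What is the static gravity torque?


tau = m*g*L*cos(angle)
= 20 * 9.81 * 5.8 * cos(23 deg)
= 20 * 9.81 * 5.8 * 0.9205
= 1047.4977 Nm
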